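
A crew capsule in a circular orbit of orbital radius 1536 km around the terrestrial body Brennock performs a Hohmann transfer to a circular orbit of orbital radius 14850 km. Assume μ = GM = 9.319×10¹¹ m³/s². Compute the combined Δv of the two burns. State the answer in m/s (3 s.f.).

r₁ = 1536 km = 1.536×10⁶ m.
r₂ = 14850 km = 1.485×10⁷ m.
Transfer ellipse a_t = (r₁ + r₂)/2 = 8.193×10⁶ m.
At r₁: circular v_c1 = √(μ/r₁) = 778.9 m/s; transfer-periapsis v_p = √[μ(2/r₁ − 1/a_t)] = 1049 m/s.
Δv₁ = v_p − v_c1 = 269.7 m/s.
At r₂: circular v_c2 = √(μ/r₂) = 250.5 m/s; transfer-apoapsis v_a = √[μ(2/r₂ − 1/a_t)] = 108.5 m/s.
Δv₂ = v_c2 − v_a = 142.0 m/s.
Total Δv = Δv₁ + Δv₂ = 411.8 m/s.

Δv_total ≈ 412 m/s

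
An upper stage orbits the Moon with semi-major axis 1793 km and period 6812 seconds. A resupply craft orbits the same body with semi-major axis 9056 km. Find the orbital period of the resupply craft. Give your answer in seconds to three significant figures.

T₂ ≈ 77300 seconds

Kepler's third law: T² ∝ a³, so T₂ = T₁ (a₂/a₁)^(3/2).
a₂/a₁ = 5.051, (a₂/a₁)^(3/2) = 11.35.
T₂ = 6812 × 11.35 = 77320 seconds.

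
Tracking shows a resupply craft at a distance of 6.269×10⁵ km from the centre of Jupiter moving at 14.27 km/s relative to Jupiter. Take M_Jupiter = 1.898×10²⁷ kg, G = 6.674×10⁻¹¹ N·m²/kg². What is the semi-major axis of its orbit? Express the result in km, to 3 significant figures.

μ = GM = 6.674×10⁻¹¹ × 1.898×10²⁷ = 1.267×10¹⁷ m³/s².
r = 6.269×10⁸ m.
Vis-viva rearranged: 1/a = 2/r − v²/μ = 3.190×10⁻⁹ − 1.608×10⁻⁹ = 1.583×10⁻⁹ m⁻¹.
a = 6.318×10⁸ m = 6.3181×10⁵ km.

a ≈ 6.32×10⁵ km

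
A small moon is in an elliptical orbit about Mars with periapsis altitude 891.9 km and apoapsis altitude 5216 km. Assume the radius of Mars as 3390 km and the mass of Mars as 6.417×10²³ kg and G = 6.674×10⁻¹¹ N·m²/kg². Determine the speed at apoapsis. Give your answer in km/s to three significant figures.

v ≈ 1.82 km/s

μ = GM = 6.674×10⁻¹¹ × 6.417×10²³ = 4.283×10¹³ m³/s².
r_p = 3390 + 891.9 = 4281.9 km = 4.2819×10⁶ m.
r_a = 3390 + 5216 = 8606.0 km = 8.6060×10⁶ m.
Semi-major axis a = (r_p + r_a)/2 = 6443.9 km = 6.444×10⁶ m.
Vis-viva: v² = μ(2/r − 1/a) = 4.283×10¹³ × (2.324×10⁻⁷ − 1.552×10⁻⁷) = 3.307×10⁶ m²/s².
v = 1818 m/s = 1.818 km/s.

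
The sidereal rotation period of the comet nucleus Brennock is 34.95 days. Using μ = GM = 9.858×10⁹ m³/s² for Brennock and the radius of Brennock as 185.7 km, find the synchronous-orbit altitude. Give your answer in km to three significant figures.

h_sync ≈ 13000 km

T = 34.95 days = 3.020×10⁶ s.
A synchronous orbit has period T, so by Kepler's third law a = (μT²/4π²)^(1/3).
μT²/4π² = 9.858×10⁹ × (3.020×10⁶)² / 39.48 = 2.277×10²¹ m³.
a = 1.316×10⁷ m = 13156 km.
Altitude h = a − R = 13156 − 185.7 = 12970 km.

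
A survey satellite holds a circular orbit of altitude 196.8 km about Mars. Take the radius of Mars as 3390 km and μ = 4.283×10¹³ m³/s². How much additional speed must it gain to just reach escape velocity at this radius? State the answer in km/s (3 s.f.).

Δv ≈ 1.43 km/s

r = 3390 + 196.8 = 3586.8 km = 3.5868×10⁶ m.
Circular speed v_c = √(μ/r) = 3456 m/s.
Escape speed v_esc = √(2μ/r) = √2 × v_c = 4887 m/s.
Δv = v_esc − v_c = 1431 m/s = 1.431 km/s.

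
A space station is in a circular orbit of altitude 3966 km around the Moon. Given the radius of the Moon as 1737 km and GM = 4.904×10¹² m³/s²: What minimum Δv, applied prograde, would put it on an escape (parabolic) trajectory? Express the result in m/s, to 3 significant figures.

r = 1737 + 3966 = 5703.0 km = 5.7030×10⁶ m.
Circular speed v_c = √(μ/r) = 927.3 m/s.
Escape speed v_esc = √(2μ/r) = √2 × v_c = 1311 m/s.
Δv = v_esc − v_c = 384.1 m/s.

Δv ≈ 384 m/s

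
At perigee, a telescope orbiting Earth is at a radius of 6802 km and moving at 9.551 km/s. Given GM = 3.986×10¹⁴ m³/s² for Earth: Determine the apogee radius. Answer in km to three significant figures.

r_p = 6.802×10⁶ m.
Specific energy ε = v²/2 − μ/r = -1.299×10⁷ J/kg, so a = −μ/(2ε) = 1.534×10⁷ m.
The apsides satisfy r_p + r_a = 2a, so the apogee radius is 2a − r_p = 2.388×10⁷ m = 23884 km.

apogee radius ≈ 23900 km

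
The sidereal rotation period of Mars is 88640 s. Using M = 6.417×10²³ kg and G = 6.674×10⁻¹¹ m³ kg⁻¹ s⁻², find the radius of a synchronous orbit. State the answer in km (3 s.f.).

r_sync ≈ 20400 km

μ = GM = 6.674×10⁻¹¹ × 6.417×10²³ = 4.283×10¹³ m³/s².
A synchronous orbit has period T, so by Kepler's third law a = (μT²/4π²)^(1/3).
μT²/4π² = 4.283×10¹³ × (8.864×10⁴)² / 39.48 = 8.524×10²¹ m³.
a = 2.043×10⁷ m = 20427 km.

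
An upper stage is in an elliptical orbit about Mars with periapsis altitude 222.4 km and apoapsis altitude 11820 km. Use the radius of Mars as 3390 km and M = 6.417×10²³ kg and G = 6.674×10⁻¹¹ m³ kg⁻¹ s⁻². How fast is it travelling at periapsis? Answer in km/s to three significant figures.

μ = GM = 6.674×10⁻¹¹ × 6.417×10²³ = 4.283×10¹³ m³/s².
r_p = 3390 + 222.4 = 3612.4 km = 3.6124×10⁶ m.
r_a = 3390 + 11820 = 15210 km = 1.5210×10⁷ m.
Semi-major axis a = (r_p + r_a)/2 = 9411.2 km = 9.411×10⁶ m.
Vis-viva: v² = μ(2/r − 1/a) = 4.283×10¹³ × (5.536×10⁻⁷ − 1.063×10⁻⁷) = 1.916×10⁷ m²/s².
v = 4377 m/s = 4.377 km/s.

v ≈ 4.38 km/s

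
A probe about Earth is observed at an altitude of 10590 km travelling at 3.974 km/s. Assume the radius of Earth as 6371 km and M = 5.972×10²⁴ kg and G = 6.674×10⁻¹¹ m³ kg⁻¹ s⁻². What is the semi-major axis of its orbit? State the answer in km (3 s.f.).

μ = GM = 6.674×10⁻¹¹ × 5.972×10²⁴ = 3.986×10¹⁴ m³/s².
r = 6371 + 10590 = 16961 km = 1.696×10⁷ m.
Specific orbital energy ε = v²/2 − μ/r = (3974)²/2 − 3.986×10¹⁴/1.696×10⁷ = -1.560×10⁷ J/kg.
Since ε = −μ/(2a), a = −μ/(2ε) = 1.277×10⁷ m = 12772 km.

a ≈ 12800 km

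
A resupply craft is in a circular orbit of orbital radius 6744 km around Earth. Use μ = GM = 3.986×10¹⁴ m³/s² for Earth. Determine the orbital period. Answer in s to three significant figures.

r = 6744 km = 6.744×10⁶ m.
Kepler's third law: T = 2π√(r³/μ) = 2π√((6.744×10⁶)³ / 3.986×10¹⁴).
r³/μ = 7.695×10⁵ s², so T = 2π × 8.772×10² = 5.512×10³ s.

T ≈ 5510 s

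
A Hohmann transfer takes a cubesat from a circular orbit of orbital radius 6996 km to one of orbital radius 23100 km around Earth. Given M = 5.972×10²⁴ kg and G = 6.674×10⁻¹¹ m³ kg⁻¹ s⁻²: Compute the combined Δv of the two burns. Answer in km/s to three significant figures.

Δv_total ≈ 3.13 km/s

μ = GM = 6.674×10⁻¹¹ × 5.972×10²⁴ = 3.986×10¹⁴ m³/s².
r₁ = 6996 km = 6.996×10⁶ m.
r₂ = 23100 km = 2.310×10⁷ m.
Transfer ellipse a_t = (r₁ + r₂)/2 = 1.505×10⁷ m.
At r₁: circular v_c1 = √(μ/r₁) = 7548 m/s; transfer-perigee v_p = √[μ(2/r₁ − 1/a_t)] = 9352 m/s.
Δv₁ = v_p − v_c1 = 1804 m/s.
At r₂: circular v_c2 = √(μ/r₂) = 4154 m/s; transfer-apogee v_a = √[μ(2/r₂ − 1/a_t)] = 2832 m/s.
Δv₂ = v_c2 − v_a = 1322 m/s.
Total Δv = Δv₁ + Δv₂ = 3125 m/s = 3.125 km/s.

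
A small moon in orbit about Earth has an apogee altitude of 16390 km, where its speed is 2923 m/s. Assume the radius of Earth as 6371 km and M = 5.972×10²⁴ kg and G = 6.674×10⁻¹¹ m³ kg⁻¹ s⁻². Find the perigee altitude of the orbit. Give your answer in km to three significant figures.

μ = GM = 6.674×10⁻¹¹ × 5.972×10²⁴ = 3.986×10¹⁴ m³/s².
r_a = 6371 + 16390 = 22761 km = 2.276×10⁷ m.
Specific energy ε = v²/2 − μ/r = -1.324×10⁷ J/kg, so a = −μ/(2ε) = 1.505×10⁷ m.
The apsides satisfy r_p + r_a = 2a, so the perigee radius is 2a − r_a = 7.344×10⁶ m = 7344.4 km.
Perigee altitude = 7344.4 − 6371 = 973.42 km.

perigee altitude ≈ 973 km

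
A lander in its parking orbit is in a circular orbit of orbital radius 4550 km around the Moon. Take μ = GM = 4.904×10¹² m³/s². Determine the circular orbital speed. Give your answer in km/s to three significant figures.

v ≈ 1.04 km/s

r = 4550 km = 4.550×10⁶ m.
For a circular orbit v = √(μ/r) = √(4.904×10¹² / 4.550×10⁶) = √(1.078×10⁶) = 1038 m/s.
That is 1.038 km/s.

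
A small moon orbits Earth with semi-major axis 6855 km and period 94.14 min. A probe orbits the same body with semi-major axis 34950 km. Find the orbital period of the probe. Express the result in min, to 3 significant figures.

Kepler's third law: T² ∝ a³, so T₂ = T₁ (a₂/a₁)^(3/2).
a₂/a₁ = 5.098, (a₂/a₁)^(3/2) = 11.51.
T₂ = 94.14 × 11.51 = 1084 min.

T₂ ≈ 1080 min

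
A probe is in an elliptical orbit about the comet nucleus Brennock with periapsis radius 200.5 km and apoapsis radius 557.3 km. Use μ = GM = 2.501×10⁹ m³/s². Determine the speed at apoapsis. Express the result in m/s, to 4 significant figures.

Semi-major axis a = (r_p + r_a)/2 = 378.90 km = 3.789×10⁵ m.
Vis-viva: v² = μ(2/r − 1/a) = 2.501×10⁹ × (3.589×10⁻⁶ − 2.639×10⁻⁶) = 2.375×10³ m²/s².
v = 48.73 m/s.

v ≈ 48.73 m/s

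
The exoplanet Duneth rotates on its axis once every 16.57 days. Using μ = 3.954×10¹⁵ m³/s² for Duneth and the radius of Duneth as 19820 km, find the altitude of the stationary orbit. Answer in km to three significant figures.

T = 16.57 days = 1.432×10⁶ s.
A synchronous orbit has period T, so by Kepler's third law a = (μT²/4π²)^(1/3).
μT²/4π² = 3.954×10¹⁵ × (1.432×10⁶)² / 39.48 = 2.053×10²⁶ m³.
a = 5.899×10⁸ m = 5.8991×10⁵ km.
Altitude h = a − R = 5.8991×10⁵ − 19820 = 5.7009×10⁵ km.

h_sync ≈ 5.70×10⁵ km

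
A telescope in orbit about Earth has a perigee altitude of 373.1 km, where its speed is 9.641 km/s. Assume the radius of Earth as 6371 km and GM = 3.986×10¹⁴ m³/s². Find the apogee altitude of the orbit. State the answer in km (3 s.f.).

apogee altitude ≈ 18400 km

r_p = 6371 + 373.1 = 6744.1 km = 6.744×10⁶ m.
Specific energy ε = v²/2 − μ/r = -1.263×10⁷ J/kg, so a = −μ/(2ε) = 1.578×10⁷ m.
The apsides satisfy r_p + r_a = 2a, so the apogee radius is 2a − r_p = 2.482×10⁷ m = 24818 km.
Apogee altitude = 24818 − 6371 = 18447 km.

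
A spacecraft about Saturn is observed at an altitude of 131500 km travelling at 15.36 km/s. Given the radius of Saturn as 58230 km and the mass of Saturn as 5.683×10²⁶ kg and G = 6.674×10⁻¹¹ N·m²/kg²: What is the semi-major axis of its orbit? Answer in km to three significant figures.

a ≈ 2.31×10⁵ km

μ = GM = 6.674×10⁻¹¹ × 5.683×10²⁶ = 3.793×10¹⁶ m³/s².
r = 58230 + 131500 = 1.8973×10⁵ km = 1.897×10⁸ m.
Vis-viva rearranged: 1/a = 2/r − v²/μ = 1.054×10⁻⁸ − 6.220×10⁻⁹ = 4.321×10⁻⁹ m⁻¹.
a = 2.314×10⁸ m = 2.3143×10⁵ km.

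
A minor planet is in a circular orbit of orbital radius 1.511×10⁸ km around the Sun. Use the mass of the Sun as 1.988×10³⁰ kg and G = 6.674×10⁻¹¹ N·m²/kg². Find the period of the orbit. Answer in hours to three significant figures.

μ = GM = 6.674×10⁻¹¹ × 1.988×10³⁰ = 1.327×10²⁰ m³/s².
r = 1.511×10⁸ km = 1.511×10¹¹ m.
Kepler's third law: T = 2π√(r³/μ) = 2π√((1.511×10¹¹)³ / 1.327×10²⁰).
r³/μ = 2.600×10¹³ s², so T = 2π × 5.099×10⁶ = 3.204×10⁷ s.
Converting: 3.204×10⁷ s ÷ 3600 = 8900 hours.

T ≈ 8900 hours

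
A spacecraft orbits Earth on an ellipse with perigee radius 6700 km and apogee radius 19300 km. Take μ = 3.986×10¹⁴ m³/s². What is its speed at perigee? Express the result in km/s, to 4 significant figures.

v ≈ 9.398 km/s

Semi-major axis a = (r_p + r_a)/2 = 13000 km = 1.300×10⁷ m.
Vis-viva: v² = μ(2/r − 1/a) = 3.986×10¹⁴ × (2.985×10⁻⁷ − 7.692×10⁻⁸) = 8.832×10⁷ m²/s².
v = 9398 m/s = 9.398 km/s.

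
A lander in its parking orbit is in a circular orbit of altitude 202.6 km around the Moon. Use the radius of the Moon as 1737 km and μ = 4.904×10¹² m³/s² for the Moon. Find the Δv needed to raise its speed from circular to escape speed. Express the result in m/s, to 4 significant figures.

Δv ≈ 658.6 m/s

r = 1737 + 202.6 = 1939.6 km = 1.9396×10⁶ m.
Circular speed v_c = √(μ/r) = 1590 m/s.
Escape speed v_esc = √(2μ/r) = √2 × v_c = 2249 m/s.
Δv = v_esc − v_c = 658.6 m/s.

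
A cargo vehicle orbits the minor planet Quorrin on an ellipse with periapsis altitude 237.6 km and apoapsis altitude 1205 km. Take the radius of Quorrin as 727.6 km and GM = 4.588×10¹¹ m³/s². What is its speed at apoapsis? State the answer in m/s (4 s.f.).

v ≈ 397.7 m/s

r_p = 727.6 + 237.6 = 965.20 km = 9.6520×10⁵ m.
r_a = 727.6 + 1205 = 1932.6 km = 1.9326×10⁶ m.
Semi-major axis a = (r_p + r_a)/2 = 1448.9 km = 1.449×10⁶ m.
Vis-viva: v² = μ(2/r − 1/a) = 4.588×10¹¹ × (1.035×10⁻⁶ − 6.902×10⁻⁷) = 1.581×10⁵ m²/s².
v = 397.7 m/s.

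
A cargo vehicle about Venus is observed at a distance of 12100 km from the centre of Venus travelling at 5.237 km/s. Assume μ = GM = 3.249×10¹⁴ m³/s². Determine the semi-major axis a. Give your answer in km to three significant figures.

r = 1.210×10⁷ m.
Specific orbital energy ε = v²/2 − μ/r = (5237)²/2 − 3.249×10¹⁴/1.210×10⁷ = -1.314×10⁷ J/kg.
Since ε = −μ/(2a), a = −μ/(2ε) = 1.236×10⁷ m = 12365 km.

a ≈ 12400 km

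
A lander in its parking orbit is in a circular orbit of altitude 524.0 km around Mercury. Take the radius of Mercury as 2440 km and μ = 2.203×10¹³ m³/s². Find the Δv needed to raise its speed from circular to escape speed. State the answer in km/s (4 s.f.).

r = 2440 + 524.0 = 2964.0 km = 2.9640×10⁶ m.
Circular speed v_c = √(μ/r) = 2726 m/s.
Escape speed v_esc = √(2μ/r) = √2 × v_c = 3856 m/s.
Δv = v_esc − v_c = 1129 m/s = 1.129 km/s.

Δv ≈ 1.129 km/s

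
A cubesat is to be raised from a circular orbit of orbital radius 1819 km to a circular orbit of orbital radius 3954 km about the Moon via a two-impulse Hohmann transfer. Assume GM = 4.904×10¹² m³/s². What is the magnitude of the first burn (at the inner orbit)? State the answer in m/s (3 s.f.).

r₁ = 1819 km = 1.819×10⁶ m.
r₂ = 3954 km = 3.954×10⁶ m.
Transfer ellipse a_t = (r₁ + r₂)/2 = 2.886×10⁶ m.
At r₁: circular v_c1 = √(μ/r₁) = 1642 m/s; transfer-perilune v_p = √[μ(2/r₁ − 1/a_t)] = 1922 m/s.
Δv₁ = v_p − v_c1 = 279.8 m/s.

Δv ≈ 280 m/s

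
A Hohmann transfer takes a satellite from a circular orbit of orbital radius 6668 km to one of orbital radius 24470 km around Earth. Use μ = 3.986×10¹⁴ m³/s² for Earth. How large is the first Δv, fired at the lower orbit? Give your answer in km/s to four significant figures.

Δv ≈ 1.961 km/s

r₁ = 6668 km = 6.668×10⁶ m.
r₂ = 24470 km = 2.447×10⁷ m.
Transfer ellipse a_t = (r₁ + r₂)/2 = 1.557×10⁷ m.
At r₁: circular v_c1 = √(μ/r₁) = 7732 m/s; transfer-perigee v_p = √[μ(2/r₁ − 1/a_t)] = 9693 m/s.
Δv₁ = v_p − v_c1 = 1961 m/s.
= 1.961 km/s.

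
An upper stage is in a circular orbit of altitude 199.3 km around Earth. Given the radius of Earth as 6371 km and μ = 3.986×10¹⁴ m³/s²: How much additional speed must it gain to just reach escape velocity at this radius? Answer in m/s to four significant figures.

r = 6371 + 199.3 = 6570.3 km = 6.5703×10⁶ m.
Circular speed v_c = √(μ/r) = 7789 m/s.
Escape speed v_esc = √(2μ/r) = √2 × v_c = 11020 m/s.
Δv = v_esc − v_c = 3226 m/s.

Δv ≈ 3226 m/s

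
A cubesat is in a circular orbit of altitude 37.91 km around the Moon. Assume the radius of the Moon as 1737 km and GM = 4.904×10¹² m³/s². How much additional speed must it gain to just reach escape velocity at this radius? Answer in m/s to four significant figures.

Δv ≈ 688.5 m/s

r = 1737 + 37.91 = 1774.9 km = 1.7749×10⁶ m.
Circular speed v_c = √(μ/r) = 1662 m/s.
Escape speed v_esc = √(2μ/r) = √2 × v_c = 2351 m/s.
Δv = v_esc − v_c = 688.5 m/s.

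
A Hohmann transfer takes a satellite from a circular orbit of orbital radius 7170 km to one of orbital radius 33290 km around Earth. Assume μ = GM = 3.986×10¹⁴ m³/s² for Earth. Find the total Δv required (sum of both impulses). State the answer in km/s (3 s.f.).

Δv_total ≈ 3.51 km/s

r₁ = 7170 km = 7.170×10⁶ m.
r₂ = 33290 km = 3.329×10⁷ m.
Transfer ellipse a_t = (r₁ + r₂)/2 = 2.023×10⁷ m.
At r₁: circular v_c1 = √(μ/r₁) = 7456 m/s; transfer-perigee v_p = √[μ(2/r₁ − 1/a_t)] = 9565 m/s.
Δv₁ = v_p − v_c1 = 2109 m/s.
At r₂: circular v_c2 = √(μ/r₂) = 3460 m/s; transfer-apogee v_a = √[μ(2/r₂ − 1/a_t)] = 2060 m/s.
Δv₂ = v_c2 − v_a = 1400 m/s.
Total Δv = Δv₁ + Δv₂ = 3509 m/s = 3.509 km/s.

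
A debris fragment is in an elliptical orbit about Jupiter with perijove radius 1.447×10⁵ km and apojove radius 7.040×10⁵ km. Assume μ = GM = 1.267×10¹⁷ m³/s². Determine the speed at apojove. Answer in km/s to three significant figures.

Semi-major axis a = (r_p + r_a)/2 = 4.2435×10⁵ km = 4.244×10⁸ m.
Vis-viva: v² = μ(2/r − 1/a) = 1.267×10¹⁷ × (2.841×10⁻⁹ − 2.357×10⁻⁹) = 6.137×10⁷ m²/s².
v = 7834 m/s = 7.834 km/s.

v ≈ 7.83 km/s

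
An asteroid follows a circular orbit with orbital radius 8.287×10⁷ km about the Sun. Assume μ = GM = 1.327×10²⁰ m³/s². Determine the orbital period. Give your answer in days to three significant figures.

r = 8.287×10⁷ km = 8.287×10¹⁰ m.
Kepler's third law: T = 2π√(r³/μ) = 2π√((8.287×10¹⁰)³ / 1.327×10²⁰).
r³/μ = 4.289×10¹² s², so T = 2π × 2.071×10⁶ = 1.301×10⁷ s.
Converting: 1.301×10⁷ s ÷ 86400 = 150.6 days.

T ≈ 151 days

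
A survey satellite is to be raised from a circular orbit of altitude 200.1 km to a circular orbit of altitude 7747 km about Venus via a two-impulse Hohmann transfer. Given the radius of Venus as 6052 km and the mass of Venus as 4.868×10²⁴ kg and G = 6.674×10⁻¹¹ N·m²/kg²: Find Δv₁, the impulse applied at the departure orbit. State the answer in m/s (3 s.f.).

μ = GM = 6.674×10⁻¹¹ × 4.868×10²⁴ = 3.249×10¹⁴ m³/s².
r₁ = 6052 + 200.1 = 6252.1 km = 6.2521×10⁶ m.
r₂ = 6052 + 7747 = 13799 km = 1.3799×10⁷ m.
Transfer ellipse a_t = (r₁ + r₂)/2 = 1.003×10⁷ m.
At r₁: circular v_c1 = √(μ/r₁) = 7209 m/s; transfer-periapsis v_p = √[μ(2/r₁ − 1/a_t)] = 8457 m/s.
Δv₁ = v_p − v_c1 = 1248 m/s.

Δv ≈ 1250 m/s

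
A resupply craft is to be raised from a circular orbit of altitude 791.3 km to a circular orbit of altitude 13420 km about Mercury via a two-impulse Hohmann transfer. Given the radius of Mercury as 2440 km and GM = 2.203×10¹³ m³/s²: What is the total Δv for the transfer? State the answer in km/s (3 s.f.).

Δv_total ≈ 1.25 km/s

r₁ = 2440 + 791.3 = 3231.3 km = 3.2313×10⁶ m.
r₂ = 2440 + 13420 = 15860 km = 1.5860×10⁷ m.
Transfer ellipse a_t = (r₁ + r₂)/2 = 9.546×10⁶ m.
At r₁: circular v_c1 = √(μ/r₁) = 2611 m/s; transfer-periherm v_p = √[μ(2/r₁ − 1/a_t)] = 3366 m/s.
Δv₁ = v_p − v_c1 = 754.6 m/s.
At r₂: circular v_c2 = √(μ/r₂) = 1179 m/s; transfer-apoherm v_a = √[μ(2/r₂ − 1/a_t)] = 685.7 m/s.
Δv₂ = v_c2 − v_a = 492.9 m/s.
Total Δv = Δv₁ + Δv₂ = 1247 m/s = 1.247 km/s.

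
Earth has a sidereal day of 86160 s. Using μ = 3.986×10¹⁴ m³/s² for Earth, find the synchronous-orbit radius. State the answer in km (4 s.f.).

r_sync ≈ 42160 km

A synchronous orbit has period T, so by Kepler's third law a = (μT²/4π²)^(1/3).
μT²/4π² = 3.986×10¹⁴ × (8.616×10⁴)² / 39.48 = 7.495×10²² m³.
a = 4.216×10⁷ m = 42163 km.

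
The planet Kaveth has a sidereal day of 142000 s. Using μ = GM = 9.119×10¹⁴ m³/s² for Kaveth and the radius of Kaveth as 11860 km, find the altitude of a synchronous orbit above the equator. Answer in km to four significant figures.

A synchronous orbit has period T, so by Kepler's third law a = (μT²/4π²)^(1/3).
μT²/4π² = 9.119×10¹⁴ × (1.420×10⁵)² / 39.48 = 4.658×10²³ m³.
a = 7.752×10⁷ m = 77515 km.
Altitude h = a − R = 77515 − 11860 = 65655 km.

h_sync ≈ 65660 km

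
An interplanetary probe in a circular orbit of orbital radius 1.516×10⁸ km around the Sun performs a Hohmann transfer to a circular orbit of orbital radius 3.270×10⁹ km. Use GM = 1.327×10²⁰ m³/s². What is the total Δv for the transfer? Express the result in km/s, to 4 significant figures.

r₁ = 1.516×10⁸ km = 1.516×10¹¹ m.
r₂ = 3.270×10⁹ km = 3.270×10¹² m.
Transfer ellipse a_t = (r₁ + r₂)/2 = 1.711×10¹² m.
At r₁: circular v_c1 = √(μ/r₁) = 29590 m/s; transfer-perihelion v_p = √[μ(2/r₁ − 1/a_t)] = 40900 m/s.
Δv₁ = v_p − v_c1 = 11320 m/s.
At r₂: circular v_c2 = √(μ/r₂) = 6370 m/s; transfer-aphelion v_a = √[μ(2/r₂ − 1/a_t)] = 1896 m/s.
Δv₂ = v_c2 − v_a = 4474 m/s.
Total Δv = Δv₁ + Δv₂ = 15790 m/s = 15.79 km/s.

Δv_total ≈ 15.79 km/s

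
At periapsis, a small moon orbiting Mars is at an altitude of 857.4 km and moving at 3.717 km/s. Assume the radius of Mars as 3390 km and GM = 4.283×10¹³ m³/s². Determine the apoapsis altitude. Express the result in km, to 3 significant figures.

apoapsis altitude ≈ 5850 km

r_p = 3390 + 857.4 = 4247.4 km = 4.247×10⁶ m.
Specific energy ε = v²/2 − μ/r = -3.176×10⁶ J/kg, so a = −μ/(2ε) = 6.743×10⁶ m.
The apsides satisfy r_p + r_a = 2a, so the apoapsis radius is 2a − r_p = 9.239×10⁶ m = 9239.1 km.
Apoapsis altitude = 9239.1 − 3390 = 5849.1 km.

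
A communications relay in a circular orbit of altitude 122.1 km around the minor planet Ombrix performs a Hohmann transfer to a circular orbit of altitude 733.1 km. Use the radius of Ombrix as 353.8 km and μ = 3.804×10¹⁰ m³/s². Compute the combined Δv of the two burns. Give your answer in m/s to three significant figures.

r₁ = 353.8 + 122.1 = 475.90 km = 4.7590×10⁵ m.
r₂ = 353.8 + 733.1 = 1086.9 km = 1.0869×10⁶ m.
Transfer ellipse a_t = (r₁ + r₂)/2 = 7.814×10⁵ m.
At r₁: circular v_c1 = √(μ/r₁) = 282.7 m/s; transfer-periapsis v_p = √[μ(2/r₁ − 1/a_t)] = 333.4 m/s.
Δv₁ = v_p − v_c1 = 50.72 m/s.
At r₂: circular v_c2 = √(μ/r₂) = 187.1 m/s; transfer-apoapsis v_a = √[μ(2/r₂ − 1/a_t)] = 146.0 m/s.
Δv₂ = v_c2 − v_a = 41.08 m/s.
Total Δv = Δv₁ + Δv₂ = 91.80 m/s.

Δv_total ≈ 91.8 m/s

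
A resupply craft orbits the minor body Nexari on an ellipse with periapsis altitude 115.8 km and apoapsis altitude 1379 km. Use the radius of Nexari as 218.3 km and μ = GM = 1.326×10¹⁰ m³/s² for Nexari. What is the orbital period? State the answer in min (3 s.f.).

T ≈ 863 min

r_p = 218.3 + 115.8 = 334.10 km = 3.3410×10⁵ m.
r_a = 218.3 + 1379 = 1597.3 km = 1.5973×10⁶ m.
Semi-major axis a = (r_p + r_a)/2 = (334.10 + 1597.3)/2 = 965.70 km = 9.657×10⁵ m.
By Kepler's third law T = 2π√(a³/μ) = 2π × 8.241×10³ = 5.178×10⁴ s.
= 863.0 min.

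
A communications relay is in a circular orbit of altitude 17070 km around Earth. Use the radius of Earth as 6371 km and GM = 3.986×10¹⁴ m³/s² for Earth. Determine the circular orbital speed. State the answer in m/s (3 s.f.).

r = 6371 + 17070 = 23441 km = 2.3441×10⁷ m.
For a circular orbit v = √(μ/r) = √(3.986×10¹⁴ / 2.344×10⁷) = √(1.700×10⁷) = 4124 m/s.

v ≈ 4120 m/s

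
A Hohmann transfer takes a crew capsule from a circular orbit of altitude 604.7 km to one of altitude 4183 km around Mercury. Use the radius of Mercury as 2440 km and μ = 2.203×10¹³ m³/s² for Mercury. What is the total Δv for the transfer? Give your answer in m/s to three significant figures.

Δv_total ≈ 835 m/s

r₁ = 2440 + 604.7 = 3044.7 km = 3.0447×10⁶ m.
r₂ = 2440 + 4183 = 6623.0 km = 6.6230×10⁶ m.
Transfer ellipse a_t = (r₁ + r₂)/2 = 4.834×10⁶ m.
At r₁: circular v_c1 = √(μ/r₁) = 2690 m/s; transfer-periherm v_p = √[μ(2/r₁ − 1/a_t)] = 3149 m/s.
Δv₁ = v_p − v_c1 = 458.7 m/s.
At r₂: circular v_c2 = √(μ/r₂) = 1824 m/s; transfer-apoherm v_a = √[μ(2/r₂ − 1/a_t)] = 1447 m/s.
Δv₂ = v_c2 − v_a = 376.4 m/s.
Total Δv = Δv₁ + Δv₂ = 835.0 m/s.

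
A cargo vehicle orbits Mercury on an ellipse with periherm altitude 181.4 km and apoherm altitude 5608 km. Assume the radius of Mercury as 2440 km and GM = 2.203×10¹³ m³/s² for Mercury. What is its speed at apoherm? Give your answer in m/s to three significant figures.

r_p = 2440 + 181.4 = 2621.4 km = 2.6214×10⁶ m.
r_a = 2440 + 5608 = 8048.0 km = 8.0480×10⁶ m.
Semi-major axis a = (r_p + r_a)/2 = 5334.7 km = 5.335×10⁶ m.
Vis-viva: v² = μ(2/r − 1/a) = 2.203×10¹³ × (2.485×10⁻⁷ − 1.875×10⁻⁷) = 1.345×10⁶ m²/s².
v = 1160 m/s.

v ≈ 1160 m/s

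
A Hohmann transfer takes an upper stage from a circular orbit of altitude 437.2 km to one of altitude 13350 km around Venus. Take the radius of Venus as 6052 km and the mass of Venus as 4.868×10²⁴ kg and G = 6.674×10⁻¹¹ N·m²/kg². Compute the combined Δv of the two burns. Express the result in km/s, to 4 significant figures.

μ = GM = 6.674×10⁻¹¹ × 4.868×10²⁴ = 3.249×10¹⁴ m³/s².
r₁ = 6052 + 437.2 = 6489.2 km = 6.4892×10⁶ m.
r₂ = 6052 + 13350 = 19402 km = 1.9402×10⁷ m.
Transfer ellipse a_t = (r₁ + r₂)/2 = 1.295×10⁷ m.
At r₁: circular v_c1 = √(μ/r₁) = 7076 m/s; transfer-periapsis v_p = √[μ(2/r₁ − 1/a_t)] = 8662 m/s.
Δv₁ = v_p − v_c1 = 1587 m/s.
At r₂: circular v_c2 = √(μ/r₂) = 4092 m/s; transfer-apoapsis v_a = √[μ(2/r₂ − 1/a_t)] = 2897 m/s.
Δv₂ = v_c2 − v_a = 1195 m/s.
Total Δv = Δv₁ + Δv₂ = 2781 m/s = 2.781 km/s.

Δv_total ≈ 2.781 km/s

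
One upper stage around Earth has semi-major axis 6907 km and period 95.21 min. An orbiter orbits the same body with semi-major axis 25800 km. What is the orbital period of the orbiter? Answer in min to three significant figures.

Kepler's third law: T² ∝ a³, so T₂ = T₁ (a₂/a₁)^(3/2).
a₂/a₁ = 3.735, (a₂/a₁)^(3/2) = 7.219.
T₂ = 95.21 × 7.219 = 687.4 min.

T₂ ≈ 687 min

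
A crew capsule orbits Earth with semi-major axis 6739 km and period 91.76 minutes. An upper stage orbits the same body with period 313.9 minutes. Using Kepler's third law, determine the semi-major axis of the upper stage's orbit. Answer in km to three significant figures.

Kepler's third law: a³ ∝ T², so a₂ = a₁ (T₂/T₁)^(2/3).
T₂/T₁ = 3.421, (T₂/T₁)^(2/3) = 2.270.
a₂ = 6739 × 2.270 = 15300 km.

a₂ ≈ 15300 km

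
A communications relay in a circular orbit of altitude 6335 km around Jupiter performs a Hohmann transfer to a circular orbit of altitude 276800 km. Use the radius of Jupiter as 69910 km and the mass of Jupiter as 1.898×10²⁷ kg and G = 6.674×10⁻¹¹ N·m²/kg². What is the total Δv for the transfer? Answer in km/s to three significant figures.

μ = GM = 6.674×10⁻¹¹ × 1.898×10²⁷ = 1.267×10¹⁷ m³/s².
r₁ = 69910 + 6335 = 76245 km = 7.6245×10⁷ m.
r₂ = 69910 + 276800 = 346710 km = 3.4671×10⁸ m.
Transfer ellipse a_t = (r₁ + r₂)/2 = 2.115×10⁸ m.
At r₁: circular v_c1 = √(μ/r₁) = 40760 m/s; transfer-perijove v_p = √[μ(2/r₁ − 1/a_t)] = 52190 m/s.
Δv₁ = v_p − v_c1 = 11430 m/s.
At r₂: circular v_c2 = √(μ/r₂) = 19110 m/s; transfer-apojove v_a = √[μ(2/r₂ − 1/a_t)] = 11480 m/s.
Δv₂ = v_c2 − v_a = 7637 m/s.
Total Δv = Δv₁ + Δv₂ = 19070 m/s = 19.07 km/s.

Δv_total ≈ 19.1 km/s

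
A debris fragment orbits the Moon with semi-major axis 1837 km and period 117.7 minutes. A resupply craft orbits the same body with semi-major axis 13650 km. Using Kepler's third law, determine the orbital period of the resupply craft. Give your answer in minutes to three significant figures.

Kepler's third law: T² ∝ a³, so T₂ = T₁ (a₂/a₁)^(3/2).
a₂/a₁ = 7.431, (a₂/a₁)^(3/2) = 20.26.
T₂ = 117.7 × 20.26 = 2384 minutes.

T₂ ≈ 2380 minutes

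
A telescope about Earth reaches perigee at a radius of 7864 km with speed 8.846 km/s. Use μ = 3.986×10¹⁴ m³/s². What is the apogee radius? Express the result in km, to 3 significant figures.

apogee radius ≈ 26600 km

r_p = 7.864×10⁶ m.
Specific energy ε = v²/2 − μ/r = -1.156×10⁷ J/kg, so a = −μ/(2ε) = 1.724×10⁷ m.
The apsides satisfy r_p + r_a = 2a, so the apogee radius is 2a − r_p = 2.661×10⁷ m = 26615 km.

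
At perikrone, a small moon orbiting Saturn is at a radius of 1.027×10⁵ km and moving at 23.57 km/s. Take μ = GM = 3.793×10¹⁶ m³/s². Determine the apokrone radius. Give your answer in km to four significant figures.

apokrone radius ≈ 3.116×10⁵ km

r_p = 1.027×10⁸ m.
Specific energy ε = v²/2 − μ/r = -9.156×10⁷ J/kg, so a = −μ/(2ε) = 2.071×10⁸ m.
The apsides satisfy r_p + r_a = 2a, so the apokrone radius is 2a − r_p = 3.116×10⁸ m = 3.1158×10⁵ km.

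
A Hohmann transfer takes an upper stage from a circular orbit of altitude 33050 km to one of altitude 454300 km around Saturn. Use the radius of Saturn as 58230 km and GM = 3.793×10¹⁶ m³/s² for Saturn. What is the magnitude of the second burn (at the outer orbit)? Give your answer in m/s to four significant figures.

r₁ = 58230 + 33050 = 91280 km = 9.1280×10⁷ m.
r₂ = 58230 + 454300 = 512530 km = 5.1253×10⁸ m.
Transfer ellipse a_t = (r₁ + r₂)/2 = 3.019×10⁸ m.
At r₁: circular v_c1 = √(μ/r₁) = 20380 m/s; transfer-perikrone v_p = √[μ(2/r₁ − 1/a_t)] = 26560 m/s.
At r₂: circular v_c2 = √(μ/r₂) = 8603 m/s; transfer-apokrone v_a = √[μ(2/r₂ − 1/a_t)] = 4730 m/s.
Δv₂ = v_c2 − v_a = 3872 m/s.

Δv ≈ 3872 m/s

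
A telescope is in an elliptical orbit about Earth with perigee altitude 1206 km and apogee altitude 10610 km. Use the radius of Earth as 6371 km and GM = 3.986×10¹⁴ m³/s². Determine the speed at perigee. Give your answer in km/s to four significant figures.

r_p = 6371 + 1206 = 7577.0 km = 7.5770×10⁶ m.
r_a = 6371 + 10610 = 16981 km = 1.6981×10⁷ m.
Semi-major axis a = (r_p + r_a)/2 = 12279 km = 1.228×10⁷ m.
Vis-viva: v² = μ(2/r − 1/a) = 3.986×10¹⁴ × (2.640×10⁻⁷ − 8.144×10⁻⁸) = 7.275×10⁷ m²/s².
v = 8529 m/s = 8.529 km/s.

v ≈ 8.529 km/s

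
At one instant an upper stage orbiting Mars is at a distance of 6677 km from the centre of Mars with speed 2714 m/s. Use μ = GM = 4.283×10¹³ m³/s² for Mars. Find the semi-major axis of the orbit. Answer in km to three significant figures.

a ≈ 7840 km

r = 6.677×10⁶ m.
Vis-viva rearranged: 1/a = 2/r − v²/μ = 2.995×10⁻⁷ − 1.720×10⁻⁷ = 1.276×10⁻⁷ m⁻¹.
a = 7.840×10⁶ m = 7839.6 km.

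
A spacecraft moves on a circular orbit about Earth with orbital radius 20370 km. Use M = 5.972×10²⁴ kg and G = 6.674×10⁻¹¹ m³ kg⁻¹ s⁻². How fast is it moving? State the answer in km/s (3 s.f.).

μ = GM = 6.674×10⁻¹¹ × 5.972×10²⁴ = 3.986×10¹⁴ m³/s².
r = 20370 km = 2.037×10⁷ m.
For a circular orbit v = √(μ/r) = √(3.986×10¹⁴ / 2.037×10⁷) = √(1.957×10⁷) = 4423 m/s.
That is 4.423 km/s.

v ≈ 4.42 km/s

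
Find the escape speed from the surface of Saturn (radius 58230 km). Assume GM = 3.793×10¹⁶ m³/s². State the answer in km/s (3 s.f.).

r = R = 5.823×10⁷ m.
Escape speed v_esc = √(2μ/r) = √(2 × 3.793×10¹⁶ / 5.823×10⁷) = √(1.303×10⁹) = 36090 m/s.
= 36.09 km/s.

v_esc ≈ 36.1 km/s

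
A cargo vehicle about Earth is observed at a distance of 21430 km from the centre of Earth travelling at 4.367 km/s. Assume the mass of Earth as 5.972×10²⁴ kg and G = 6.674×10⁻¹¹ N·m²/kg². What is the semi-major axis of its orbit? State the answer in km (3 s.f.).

μ = GM = 6.674×10⁻¹¹ × 5.972×10²⁴ = 3.986×10¹⁴ m³/s².
r = 2.143×10⁷ m.
Specific orbital energy ε = v²/2 − μ/r = (4367)²/2 − 3.986×10¹⁴/2.143×10⁷ = -9.063×10⁶ J/kg.
Since ε = −μ/(2a), a = −μ/(2ε) = 2.199×10⁷ m = 21988 km.

a ≈ 22000 km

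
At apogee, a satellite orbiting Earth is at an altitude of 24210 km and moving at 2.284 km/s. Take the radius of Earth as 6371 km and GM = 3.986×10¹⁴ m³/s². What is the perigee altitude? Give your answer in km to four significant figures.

r_a = 6371 + 24210 = 30581 km = 3.058×10⁷ m.
Specific energy ε = v²/2 − μ/r = -1.043×10⁷ J/kg, so a = −μ/(2ε) = 1.912×10⁷ m.
The apsides satisfy r_p + r_a = 2a, so the perigee radius is 2a − r_a = 7.651×10⁶ m = 7650.7 km.
Perigee altitude = 7650.7 − 6371 = 1279.7 km.

perigee altitude ≈ 1280 km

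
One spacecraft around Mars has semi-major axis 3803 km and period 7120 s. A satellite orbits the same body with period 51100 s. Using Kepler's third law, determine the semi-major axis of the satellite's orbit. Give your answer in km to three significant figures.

a₂ ≈ 14100 km

Kepler's third law: a³ ∝ T², so a₂ = a₁ (T₂/T₁)^(2/3).
T₂/T₁ = 7.177, (T₂/T₁)^(2/3) = 3.721.
a₂ = 3803 × 3.721 = 14150 km.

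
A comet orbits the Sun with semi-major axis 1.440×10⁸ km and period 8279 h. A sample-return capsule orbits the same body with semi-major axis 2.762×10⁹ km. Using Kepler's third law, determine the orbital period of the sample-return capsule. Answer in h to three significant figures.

Kepler's third law: T² ∝ a³, so T₂ = T₁ (a₂/a₁)^(3/2).
a₂/a₁ = 19.18, (a₂/a₁)^(3/2) = 84.00.
T₂ = 8279 × 84.00 = 6.955×10⁵ h.

T₂ ≈ 6.95×10⁵ h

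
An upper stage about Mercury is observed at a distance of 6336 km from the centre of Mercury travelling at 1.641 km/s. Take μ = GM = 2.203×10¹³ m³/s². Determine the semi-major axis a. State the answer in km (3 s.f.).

r = 6.336×10⁶ m.
Specific orbital energy ε = v²/2 − μ/r = (1641)²/2 − 2.203×10¹³/6.336×10⁶ = -2.131×10⁶ J/kg.
Since ε = −μ/(2a), a = −μ/(2ε) = 5.170×10⁶ m = 5170.1 km.

a ≈ 5170 km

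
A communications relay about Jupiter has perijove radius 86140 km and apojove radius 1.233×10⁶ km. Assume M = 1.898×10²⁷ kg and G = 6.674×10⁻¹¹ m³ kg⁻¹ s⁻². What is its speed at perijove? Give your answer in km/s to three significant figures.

μ = GM = 6.674×10⁻¹¹ × 1.898×10²⁷ = 1.267×10¹⁷ m³/s².
Semi-major axis a = (r_p + r_a)/2 = 6.5957×10⁵ km = 6.596×10⁸ m.
Vis-viva: v² = μ(2/r − 1/a) = 1.267×10¹⁷ × (2.322×10⁻⁸ − 1.516×10⁻⁹) = 2.749×10⁹ m²/s².
v = 52430 m/s = 52.43 km/s.

v ≈ 52.4 km/s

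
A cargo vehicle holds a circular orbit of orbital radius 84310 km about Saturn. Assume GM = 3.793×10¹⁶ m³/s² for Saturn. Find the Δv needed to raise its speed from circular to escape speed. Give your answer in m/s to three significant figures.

Δv ≈ 8790 m/s

r = 84310 km = 8.431×10⁷ m.
Circular speed v_c = √(μ/r) = 21210 m/s.
Escape speed v_esc = √(2μ/r) = √2 × v_c = 30000 m/s.
Δv = v_esc − v_c = 8786 m/s.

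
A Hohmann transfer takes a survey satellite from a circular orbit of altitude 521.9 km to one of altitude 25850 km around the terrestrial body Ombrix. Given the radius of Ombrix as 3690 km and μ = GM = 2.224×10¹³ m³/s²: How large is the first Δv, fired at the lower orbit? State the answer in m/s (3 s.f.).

r₁ = 3690 + 521.9 = 4211.9 km = 4.2119×10⁶ m.
r₂ = 3690 + 25850 = 29540 km = 2.9540×10⁷ m.
Transfer ellipse a_t = (r₁ + r₂)/2 = 1.688×10⁷ m.
At r₁: circular v_c1 = √(μ/r₁) = 2298 m/s; transfer-periapsis v_p = √[μ(2/r₁ − 1/a_t)] = 3040 m/s.
Δv₁ = v_p − v_c1 = 742.3 m/s.

Δv ≈ 742 m/s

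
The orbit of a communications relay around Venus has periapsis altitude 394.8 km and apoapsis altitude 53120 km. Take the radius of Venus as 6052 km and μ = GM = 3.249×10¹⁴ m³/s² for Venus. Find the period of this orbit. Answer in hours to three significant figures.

r_p = 6052 + 394.8 = 6446.8 km = 6.4468×10⁶ m.
r_a = 6052 + 53120 = 59172 km = 5.9172×10⁷ m.
Semi-major axis a = (r_p + r_a)/2 = (6446.8 + 59172)/2 = 32809 km = 3.281×10⁷ m.
By Kepler's third law T = 2π√(a³/μ) = 2π × 1.043×10⁴ = 6.551×10⁴ s.
= 18.20 hours.

T ≈ 18.2 hours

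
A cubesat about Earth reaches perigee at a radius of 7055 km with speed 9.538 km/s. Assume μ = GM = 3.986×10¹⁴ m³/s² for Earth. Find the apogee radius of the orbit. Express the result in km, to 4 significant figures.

r_p = 7.055×10⁶ m.
Specific energy ε = v²/2 − μ/r = -1.101×10⁷ J/kg, so a = −μ/(2ε) = 1.810×10⁷ m.
The apsides satisfy r_p + r_a = 2a, so the apogee radius is 2a − r_p = 2.914×10⁷ m = 29141 km.

apogee radius ≈ 29140 km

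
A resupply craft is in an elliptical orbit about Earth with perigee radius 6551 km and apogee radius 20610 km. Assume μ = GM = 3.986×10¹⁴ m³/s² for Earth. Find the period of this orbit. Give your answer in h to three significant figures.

Semi-major axis a = (r_p + r_a)/2 = (6551.0 + 20610)/2 = 13580 km = 1.358×10⁷ m.
By Kepler's third law T = 2π√(a³/μ) = 2π × 2.507×10³ = 1.575×10⁴ s.
= 4.375 h.

T ≈ 4.38 h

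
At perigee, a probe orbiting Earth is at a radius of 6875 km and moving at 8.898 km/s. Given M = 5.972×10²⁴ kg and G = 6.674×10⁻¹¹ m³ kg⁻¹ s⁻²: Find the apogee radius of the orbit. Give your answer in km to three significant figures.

μ = GM = 6.674×10⁻¹¹ × 5.972×10²⁴ = 3.986×10¹⁴ m³/s².
r_p = 6.875×10⁶ m.
Specific energy ε = v²/2 − μ/r = -1.839×10⁷ J/kg, so a = −μ/(2ε) = 1.084×10⁷ m.
The apsides satisfy r_p + r_a = 2a, so the apogee radius is 2a − r_p = 1.480×10⁷ m = 14802 km.

apogee radius ≈ 14800 km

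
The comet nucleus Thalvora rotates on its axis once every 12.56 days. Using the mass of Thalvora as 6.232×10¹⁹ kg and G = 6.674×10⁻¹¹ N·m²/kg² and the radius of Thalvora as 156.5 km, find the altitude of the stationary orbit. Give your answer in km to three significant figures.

h_sync ≈ 4830 km

μ = GM = 6.674×10⁻¹¹ × 6.232×10¹⁹ = 4.159×10⁹ m³/s².
T = 12.56 days = 1.085×10⁶ s.
A synchronous orbit has period T, so by Kepler's third law a = (μT²/4π²)^(1/3).
μT²/4π² = 4.159×10⁹ × (1.085×10⁶)² / 39.48 = 1.241×10²⁰ m³.
a = 4.988×10⁶ m = 4987.5 km.
Altitude h = a − R = 4987.5 − 156.5 = 4831.0 km.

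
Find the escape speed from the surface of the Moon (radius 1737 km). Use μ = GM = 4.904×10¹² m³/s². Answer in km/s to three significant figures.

v_esc ≈ 2.38 km/s

r = R = 1.737×10⁶ m.
Escape speed v_esc = √(2μ/r) = √(2 × 4.904×10¹² / 1.737×10⁶) = √(5.647×10⁶) = 2376 m/s.
= 2.376 km/s.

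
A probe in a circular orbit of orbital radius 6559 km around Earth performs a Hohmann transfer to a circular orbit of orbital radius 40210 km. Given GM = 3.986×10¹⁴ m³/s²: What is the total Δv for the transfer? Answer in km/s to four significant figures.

r₁ = 6559 km = 6.559×10⁶ m.
r₂ = 40210 km = 4.021×10⁷ m.
Transfer ellipse a_t = (r₁ + r₂)/2 = 2.338×10⁷ m.
At r₁: circular v_c1 = √(μ/r₁) = 7796 m/s; transfer-perigee v_p = √[μ(2/r₁ − 1/a_t)] = 10220 m/s.
Δv₁ = v_p − v_c1 = 2427 m/s.
At r₂: circular v_c2 = √(μ/r₂) = 3148 m/s; transfer-apogee v_a = √[μ(2/r₂ − 1/a_t)] = 1667 m/s.
Δv₂ = v_c2 − v_a = 1481 m/s.
Total Δv = Δv₁ + Δv₂ = 3908 m/s = 3.908 km/s.

Δv_total ≈ 3.908 km/s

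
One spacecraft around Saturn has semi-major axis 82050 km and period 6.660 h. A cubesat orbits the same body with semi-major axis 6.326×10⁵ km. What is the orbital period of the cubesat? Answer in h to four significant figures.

Kepler's third law: T² ∝ a³, so T₂ = T₁ (a₂/a₁)^(3/2).
a₂/a₁ = 7.710, (a₂/a₁)^(3/2) = 21.41.
T₂ = 6.660 × 21.41 = 142.6 h.

T₂ ≈ 142.6 h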